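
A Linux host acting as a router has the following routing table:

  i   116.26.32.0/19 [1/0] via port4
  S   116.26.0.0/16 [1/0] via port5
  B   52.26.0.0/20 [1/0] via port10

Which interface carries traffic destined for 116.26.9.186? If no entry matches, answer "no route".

Routes whose prefix contains 116.26.9.186:
  116.26.0.0/16 (116.26.0.0 - 116.26.255.255) -> port5
More-specific entries that do NOT match:
  52.26.0.0/20 (52.26.0.0 - 52.26.15.255) does not contain 116.26.9.186
  116.26.32.0/19 (116.26.32.0 - 116.26.63.255) does not contain 116.26.9.186
Longest matching prefix is /16 -> interface port5.

port5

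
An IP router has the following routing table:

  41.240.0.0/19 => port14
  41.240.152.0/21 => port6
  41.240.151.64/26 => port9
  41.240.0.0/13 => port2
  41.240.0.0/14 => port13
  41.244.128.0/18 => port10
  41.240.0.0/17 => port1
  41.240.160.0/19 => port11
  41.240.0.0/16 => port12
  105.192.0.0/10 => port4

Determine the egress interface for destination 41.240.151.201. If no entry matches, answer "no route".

Routes whose prefix contains 41.240.151.201:
  41.240.0.0/13 (41.240.0.0 - 41.247.255.255) -> port2
  41.240.0.0/14 (41.240.0.0 - 41.243.255.255) -> port13
  41.240.0.0/16 (41.240.0.0 - 41.240.255.255) -> port12
More-specific entries that do NOT match:
  41.240.151.64/26 (41.240.151.64 - 41.240.151.127) does not contain 41.240.151.201
  41.240.152.0/21 (41.240.152.0 - 41.240.159.255) does not contain 41.240.151.201
  41.240.0.0/19 (41.240.0.0 - 41.240.31.255) does not contain 41.240.151.201
  41.240.160.0/19 (41.240.160.0 - 41.240.191.255) does not contain 41.240.151.201
  41.244.128.0/18 (41.244.128.0 - 41.244.191.255) does not contain 41.240.151.201
  41.240.0.0/17 (41.240.0.0 - 41.240.127.255) does not contain 41.240.151.201
Longest matching prefix is /16 -> interface port12.

port12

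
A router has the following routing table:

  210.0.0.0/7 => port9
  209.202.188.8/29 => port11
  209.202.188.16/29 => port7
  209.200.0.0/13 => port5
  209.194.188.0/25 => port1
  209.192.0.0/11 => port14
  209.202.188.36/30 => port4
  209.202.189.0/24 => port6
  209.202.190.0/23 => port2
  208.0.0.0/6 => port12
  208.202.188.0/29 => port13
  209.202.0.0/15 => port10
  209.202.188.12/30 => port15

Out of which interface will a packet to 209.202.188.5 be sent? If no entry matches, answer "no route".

Routes whose prefix contains 209.202.188.5:
  208.0.0.0/6 (208.0.0.0 - 211.255.255.255) -> port12
  209.192.0.0/11 (209.192.0.0 - 209.223.255.255) -> port14
  209.200.0.0/13 (209.200.0.0 - 209.207.255.255) -> port5
  209.202.0.0/15 (209.202.0.0 - 209.203.255.255) -> port10
More-specific entries that do NOT match:
  209.202.188.36/30 (209.202.188.36 - 209.202.188.39) does not contain 209.202.188.5
  209.202.188.12/30 (209.202.188.12 - 209.202.188.15) does not contain 209.202.188.5
  209.202.188.8/29 (209.202.188.8 - 209.202.188.15) does not contain 209.202.188.5
  209.202.188.16/29 (209.202.188.16 - 209.202.188.23) does not contain 209.202.188.5
  208.202.188.0/29 (208.202.188.0 - 208.202.188.7) does not contain 209.202.188.5
  209.194.188.0/25 (209.194.188.0 - 209.194.188.127) does not contain 209.202.188.5
  209.202.189.0/24 (209.202.189.0 - 209.202.189.255) does not contain 209.202.188.5
  209.202.190.0/23 (209.202.190.0 - 209.202.191.255) does not contain 209.202.188.5
Longest matching prefix is /15 -> interface port10.

port10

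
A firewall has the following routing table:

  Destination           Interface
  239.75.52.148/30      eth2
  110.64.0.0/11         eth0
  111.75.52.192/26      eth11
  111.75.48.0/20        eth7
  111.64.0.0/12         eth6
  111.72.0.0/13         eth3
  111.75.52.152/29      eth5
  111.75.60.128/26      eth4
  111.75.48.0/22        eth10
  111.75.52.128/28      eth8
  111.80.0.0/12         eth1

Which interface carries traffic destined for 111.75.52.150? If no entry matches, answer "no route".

Routes whose prefix contains 111.75.52.150:
  111.64.0.0/12 (111.64.0.0 - 111.79.255.255) -> eth6
  111.72.0.0/13 (111.72.0.0 - 111.79.255.255) -> eth3
  111.75.48.0/20 (111.75.48.0 - 111.75.63.255) -> eth7
More-specific entries that do NOT match:
  239.75.52.148/30 (239.75.52.148 - 239.75.52.151) does not contain 111.75.52.150
  111.75.52.152/29 (111.75.52.152 - 111.75.52.159) does not contain 111.75.52.150
  111.75.52.128/28 (111.75.52.128 - 111.75.52.143) does not contain 111.75.52.150
  111.75.52.192/26 (111.75.52.192 - 111.75.52.255) does not contain 111.75.52.150
  111.75.60.128/26 (111.75.60.128 - 111.75.60.191) does not contain 111.75.52.150
  111.75.48.0/22 (111.75.48.0 - 111.75.51.255) does not contain 111.75.52.150
Longest matching prefix is /20 -> interface eth7.

eth7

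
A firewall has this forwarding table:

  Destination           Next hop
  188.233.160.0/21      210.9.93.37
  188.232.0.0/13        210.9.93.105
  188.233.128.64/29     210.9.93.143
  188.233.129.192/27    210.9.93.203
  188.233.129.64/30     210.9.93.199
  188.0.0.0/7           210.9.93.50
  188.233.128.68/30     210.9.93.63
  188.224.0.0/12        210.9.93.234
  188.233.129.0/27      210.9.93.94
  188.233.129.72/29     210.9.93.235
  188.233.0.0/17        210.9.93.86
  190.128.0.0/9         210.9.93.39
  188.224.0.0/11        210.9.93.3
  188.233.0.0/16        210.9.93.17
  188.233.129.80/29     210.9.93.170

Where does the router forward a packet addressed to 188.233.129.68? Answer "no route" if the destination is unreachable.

Routes whose prefix contains 188.233.129.68:
  188.0.0.0/7 (188.0.0.0 - 189.255.255.255) -> 210.9.93.50
  188.224.0.0/11 (188.224.0.0 - 188.255.255.255) -> 210.9.93.3
  188.224.0.0/12 (188.224.0.0 - 188.239.255.255) -> 210.9.93.234
  188.232.0.0/13 (188.232.0.0 - 188.239.255.255) -> 210.9.93.105
  188.233.0.0/16 (188.233.0.0 - 188.233.255.255) -> 210.9.93.17
More-specific entries that do NOT match:
  188.233.129.64/30 (188.233.129.64 - 188.233.129.67) does not contain 188.233.129.68
  188.233.128.68/30 (188.233.128.68 - 188.233.128.71) does not contain 188.233.129.68
  188.233.128.64/29 (188.233.128.64 - 188.233.128.71) does not contain 188.233.129.68
  188.233.129.72/29 (188.233.129.72 - 188.233.129.79) does not contain 188.233.129.68
  188.233.129.80/29 (188.233.129.80 - 188.233.129.87) does not contain 188.233.129.68
  188.233.129.192/27 (188.233.129.192 - 188.233.129.223) does not contain 188.233.129.68
  188.233.129.0/27 (188.233.129.0 - 188.233.129.31) does not contain 188.233.129.68
  188.233.160.0/21 (188.233.160.0 - 188.233.167.255) does not contain 188.233.129.68
  188.233.0.0/17 (188.233.0.0 - 188.233.127.255) does not contain 188.233.129.68
Longest matching prefix is /16 -> next hop 210.9.93.17.

210.9.93.17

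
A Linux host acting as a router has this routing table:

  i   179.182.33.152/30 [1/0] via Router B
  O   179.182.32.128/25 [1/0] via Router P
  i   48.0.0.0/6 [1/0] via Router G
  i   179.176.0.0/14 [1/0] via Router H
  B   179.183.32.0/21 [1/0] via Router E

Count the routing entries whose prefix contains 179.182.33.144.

0

No listed prefix contains 179.182.33.144.
Total matching entries: 0.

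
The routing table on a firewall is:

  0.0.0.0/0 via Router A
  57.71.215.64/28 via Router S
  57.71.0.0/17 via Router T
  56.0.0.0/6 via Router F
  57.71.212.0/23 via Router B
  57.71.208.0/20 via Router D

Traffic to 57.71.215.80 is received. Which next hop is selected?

Routes whose prefix contains 57.71.215.80:
  0.0.0.0/0 (default, matches everything) -> Router A
  56.0.0.0/6 (56.0.0.0 - 59.255.255.255) -> Router F
  57.71.208.0/20 (57.71.208.0 - 57.71.223.255) -> Router D
More-specific entries that do NOT match:
  57.71.215.64/28 (57.71.215.64 - 57.71.215.79) does not contain 57.71.215.80
  57.71.212.0/23 (57.71.212.0 - 57.71.213.255) does not contain 57.71.215.80
Longest matching prefix is /20 -> next hop Router D.

Router D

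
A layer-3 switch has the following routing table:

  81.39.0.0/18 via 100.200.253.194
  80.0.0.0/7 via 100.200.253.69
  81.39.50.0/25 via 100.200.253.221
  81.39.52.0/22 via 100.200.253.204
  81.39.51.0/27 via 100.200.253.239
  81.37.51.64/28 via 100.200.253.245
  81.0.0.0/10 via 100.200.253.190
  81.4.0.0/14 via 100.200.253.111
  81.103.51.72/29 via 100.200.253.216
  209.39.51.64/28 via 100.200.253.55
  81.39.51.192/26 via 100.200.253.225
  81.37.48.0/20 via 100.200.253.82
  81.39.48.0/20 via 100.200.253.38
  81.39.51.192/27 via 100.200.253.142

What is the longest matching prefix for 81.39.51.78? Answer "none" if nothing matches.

Entries matching 81.39.51.78:
  80.0.0.0/7 (80.0.0.0 - 81.255.255.255)
  81.0.0.0/10 (81.0.0.0 - 81.63.255.255)
  81.39.0.0/18 (81.39.0.0 - 81.39.63.255)
  81.39.48.0/20 (81.39.48.0 - 81.39.63.255)
Most specific is 81.39.48.0/20.

81.39.48.0/20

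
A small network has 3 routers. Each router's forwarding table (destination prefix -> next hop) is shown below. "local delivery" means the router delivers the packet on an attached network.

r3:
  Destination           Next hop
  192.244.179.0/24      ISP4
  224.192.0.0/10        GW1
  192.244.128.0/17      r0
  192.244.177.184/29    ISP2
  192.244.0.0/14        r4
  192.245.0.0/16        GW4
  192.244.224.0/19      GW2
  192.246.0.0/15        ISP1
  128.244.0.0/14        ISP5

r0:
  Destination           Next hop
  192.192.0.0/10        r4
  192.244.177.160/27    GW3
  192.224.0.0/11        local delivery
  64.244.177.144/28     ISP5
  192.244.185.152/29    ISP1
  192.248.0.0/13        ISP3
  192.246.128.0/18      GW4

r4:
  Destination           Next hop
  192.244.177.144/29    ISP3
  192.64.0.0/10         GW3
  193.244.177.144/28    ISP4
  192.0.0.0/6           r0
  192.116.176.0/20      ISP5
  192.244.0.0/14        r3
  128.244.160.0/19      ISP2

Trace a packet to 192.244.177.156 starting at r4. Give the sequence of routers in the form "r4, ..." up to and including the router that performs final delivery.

r4, r3, r0

At r4: longest match for 192.244.177.156 is 192.244.0.0/14 -> r3
At r3: longest match for 192.244.177.156 is 192.244.128.0/17 -> r0
At r0: longest match for 192.244.177.156 is 192.224.0.0/11 -> local delivery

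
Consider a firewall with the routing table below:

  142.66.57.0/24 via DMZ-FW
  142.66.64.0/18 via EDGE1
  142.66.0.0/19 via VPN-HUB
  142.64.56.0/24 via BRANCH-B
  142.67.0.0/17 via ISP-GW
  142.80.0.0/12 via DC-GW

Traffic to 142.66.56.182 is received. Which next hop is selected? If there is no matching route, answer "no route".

No entry's prefix contains 142.66.56.182; there is no default route.

no route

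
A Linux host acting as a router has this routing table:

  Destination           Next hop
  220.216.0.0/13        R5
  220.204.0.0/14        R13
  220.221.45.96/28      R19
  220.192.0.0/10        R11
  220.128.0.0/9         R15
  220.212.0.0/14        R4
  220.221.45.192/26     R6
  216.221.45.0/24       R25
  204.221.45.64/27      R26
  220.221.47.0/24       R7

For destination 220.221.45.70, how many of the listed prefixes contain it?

3

Prefixes containing 220.221.45.70:
  220.128.0.0/9 (220.128.0.0 - 220.255.255.255)
  220.192.0.0/10 (220.192.0.0 - 220.255.255.255)
  220.216.0.0/13 (220.216.0.0 - 220.223.255.255)
Total matching entries: 3.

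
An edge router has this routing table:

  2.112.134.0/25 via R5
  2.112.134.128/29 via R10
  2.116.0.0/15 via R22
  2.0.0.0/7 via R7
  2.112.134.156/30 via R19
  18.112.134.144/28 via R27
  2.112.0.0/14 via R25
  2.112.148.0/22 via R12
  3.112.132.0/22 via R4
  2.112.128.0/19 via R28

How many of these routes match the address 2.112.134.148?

3

Prefixes containing 2.112.134.148:
  2.0.0.0/7 (2.0.0.0 - 3.255.255.255)
  2.112.0.0/14 (2.112.0.0 - 2.115.255.255)
  2.112.128.0/19 (2.112.128.0 - 2.112.159.255)
Total matching entries: 3.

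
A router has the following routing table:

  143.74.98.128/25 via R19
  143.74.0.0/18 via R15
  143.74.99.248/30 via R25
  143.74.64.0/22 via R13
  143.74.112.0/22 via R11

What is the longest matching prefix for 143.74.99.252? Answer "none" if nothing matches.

143.74.99.252 is outside every listed prefix and there is no default route.

none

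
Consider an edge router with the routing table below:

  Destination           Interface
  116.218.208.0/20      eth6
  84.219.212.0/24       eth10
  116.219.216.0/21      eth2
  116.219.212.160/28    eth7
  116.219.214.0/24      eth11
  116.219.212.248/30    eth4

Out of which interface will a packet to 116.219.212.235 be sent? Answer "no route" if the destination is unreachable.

No entry's prefix contains 116.219.212.235; there is no default route.

no route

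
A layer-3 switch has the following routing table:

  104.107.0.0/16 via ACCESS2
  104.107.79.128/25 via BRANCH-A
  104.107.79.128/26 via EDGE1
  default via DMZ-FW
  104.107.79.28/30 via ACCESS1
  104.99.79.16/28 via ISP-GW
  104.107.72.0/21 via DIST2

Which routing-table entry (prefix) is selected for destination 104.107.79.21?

Entries matching 104.107.79.21:
  0.0.0.0/0 (default, matches everything)
  104.107.0.0/16 (104.107.0.0 - 104.107.255.255)
  104.107.72.0/21 (104.107.72.0 - 104.107.79.255)
Most specific is 104.107.72.0/21.

104.107.72.0/21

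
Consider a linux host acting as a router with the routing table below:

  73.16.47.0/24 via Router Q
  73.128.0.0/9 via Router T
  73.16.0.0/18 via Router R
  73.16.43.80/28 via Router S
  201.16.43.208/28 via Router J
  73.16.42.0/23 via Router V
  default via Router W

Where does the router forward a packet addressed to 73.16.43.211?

Routes whose prefix contains 73.16.43.211:
  0.0.0.0/0 (default, matches everything) -> Router W
  73.16.0.0/18 (73.16.0.0 - 73.16.63.255) -> Router R
  73.16.42.0/23 (73.16.42.0 - 73.16.43.255) -> Router V
More-specific entries that do NOT match:
  73.16.43.80/28 (73.16.43.80 - 73.16.43.95) does not contain 73.16.43.211
  201.16.43.208/28 (201.16.43.208 - 201.16.43.223) does not contain 73.16.43.211
  73.16.47.0/24 (73.16.47.0 - 73.16.47.255) does not contain 73.16.43.211
Longest matching prefix is /23 -> next hop Router V.

Router V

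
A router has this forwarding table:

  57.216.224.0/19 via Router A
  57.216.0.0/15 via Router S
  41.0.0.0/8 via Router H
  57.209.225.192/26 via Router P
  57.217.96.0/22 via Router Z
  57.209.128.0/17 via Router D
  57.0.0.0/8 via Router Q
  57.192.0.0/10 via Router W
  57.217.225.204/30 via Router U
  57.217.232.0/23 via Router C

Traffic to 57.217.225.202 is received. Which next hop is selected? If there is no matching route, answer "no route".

Router S

Routes whose prefix contains 57.217.225.202:
  57.0.0.0/8 (57.0.0.0 - 57.255.255.255) -> Router Q
  57.192.0.0/10 (57.192.0.0 - 57.255.255.255) -> Router W
  57.216.0.0/15 (57.216.0.0 - 57.217.255.255) -> Router S
More-specific entries that do NOT match:
  57.217.225.204/30 (57.217.225.204 - 57.217.225.207) does not contain 57.217.225.202
  57.209.225.192/26 (57.209.225.192 - 57.209.225.255) does not contain 57.217.225.202
  57.217.232.0/23 (57.217.232.0 - 57.217.233.255) does not contain 57.217.225.202
  57.217.96.0/22 (57.217.96.0 - 57.217.99.255) does not contain 57.217.225.202
  57.216.224.0/19 (57.216.224.0 - 57.216.255.255) does not contain 57.217.225.202
  57.209.128.0/17 (57.209.128.0 - 57.209.255.255) does not contain 57.217.225.202
Longest matching prefix is /15 -> next hop Router S.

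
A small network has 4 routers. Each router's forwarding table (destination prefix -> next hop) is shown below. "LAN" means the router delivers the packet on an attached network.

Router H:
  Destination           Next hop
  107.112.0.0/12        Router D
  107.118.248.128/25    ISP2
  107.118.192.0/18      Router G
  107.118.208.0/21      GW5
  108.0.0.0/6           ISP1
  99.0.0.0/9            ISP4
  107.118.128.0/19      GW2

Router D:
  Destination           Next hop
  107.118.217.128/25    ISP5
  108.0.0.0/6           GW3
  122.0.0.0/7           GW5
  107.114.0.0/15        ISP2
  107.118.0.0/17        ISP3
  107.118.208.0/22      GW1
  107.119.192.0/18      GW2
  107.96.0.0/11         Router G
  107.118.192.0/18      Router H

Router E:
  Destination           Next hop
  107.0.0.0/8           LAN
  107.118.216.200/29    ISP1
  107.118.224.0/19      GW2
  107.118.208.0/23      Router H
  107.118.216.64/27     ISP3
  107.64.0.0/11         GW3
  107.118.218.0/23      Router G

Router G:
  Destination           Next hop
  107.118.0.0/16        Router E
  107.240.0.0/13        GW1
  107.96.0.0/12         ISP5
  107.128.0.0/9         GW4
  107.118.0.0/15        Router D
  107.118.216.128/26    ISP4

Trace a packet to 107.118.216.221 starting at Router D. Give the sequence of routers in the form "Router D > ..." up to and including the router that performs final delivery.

At Router D: longest match for 107.118.216.221 is 107.118.192.0/18 -> Router H
At Router H: longest match for 107.118.216.221 is 107.118.192.0/18 -> Router G
At Router G: longest match for 107.118.216.221 is 107.118.0.0/16 -> Router E
At Router E: longest match for 107.118.216.221 is 107.0.0.0/8 -> LAN

Router D > Router H > Router G > Router E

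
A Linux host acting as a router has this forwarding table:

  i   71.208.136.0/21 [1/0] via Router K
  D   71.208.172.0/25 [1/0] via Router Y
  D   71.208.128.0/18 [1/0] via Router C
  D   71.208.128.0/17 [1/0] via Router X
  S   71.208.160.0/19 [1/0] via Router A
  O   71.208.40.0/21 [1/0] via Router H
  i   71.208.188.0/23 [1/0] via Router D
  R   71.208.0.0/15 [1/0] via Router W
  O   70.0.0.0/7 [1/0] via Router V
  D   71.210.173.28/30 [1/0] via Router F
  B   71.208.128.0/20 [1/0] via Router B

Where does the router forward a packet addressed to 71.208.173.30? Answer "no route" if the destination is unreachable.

Router A

Routes whose prefix contains 71.208.173.30:
  70.0.0.0/7 (70.0.0.0 - 71.255.255.255) -> Router V
  71.208.0.0/15 (71.208.0.0 - 71.209.255.255) -> Router W
  71.208.128.0/17 (71.208.128.0 - 71.208.255.255) -> Router X
  71.208.128.0/18 (71.208.128.0 - 71.208.191.255) -> Router C
  71.208.160.0/19 (71.208.160.0 - 71.208.191.255) -> Router A
More-specific entries that do NOT match:
  71.210.173.28/30 (71.210.173.28 - 71.210.173.31) does not contain 71.208.173.30
  71.208.172.0/25 (71.208.172.0 - 71.208.172.127) does not contain 71.208.173.30
  71.208.188.0/23 (71.208.188.0 - 71.208.189.255) does not contain 71.208.173.30
  71.208.136.0/21 (71.208.136.0 - 71.208.143.255) does not contain 71.208.173.30
  71.208.40.0/21 (71.208.40.0 - 71.208.47.255) does not contain 71.208.173.30
  71.208.128.0/20 (71.208.128.0 - 71.208.143.255) does not contain 71.208.173.30
Longest matching prefix is /19 -> next hop Router A.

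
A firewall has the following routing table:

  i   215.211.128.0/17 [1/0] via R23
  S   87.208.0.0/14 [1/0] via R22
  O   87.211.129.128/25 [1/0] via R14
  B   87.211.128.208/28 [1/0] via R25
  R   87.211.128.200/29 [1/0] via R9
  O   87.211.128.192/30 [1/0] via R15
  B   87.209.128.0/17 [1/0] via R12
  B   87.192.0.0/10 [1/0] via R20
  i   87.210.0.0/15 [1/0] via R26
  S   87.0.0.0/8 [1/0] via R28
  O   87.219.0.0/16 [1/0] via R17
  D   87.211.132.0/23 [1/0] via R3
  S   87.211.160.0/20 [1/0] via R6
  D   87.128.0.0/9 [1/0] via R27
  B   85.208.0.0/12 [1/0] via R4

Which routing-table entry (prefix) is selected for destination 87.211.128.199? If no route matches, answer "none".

Entries matching 87.211.128.199:
  87.0.0.0/8 (87.0.0.0 - 87.255.255.255)
  87.128.0.0/9 (87.128.0.0 - 87.255.255.255)
  87.192.0.0/10 (87.192.0.0 - 87.255.255.255)
  87.208.0.0/14 (87.208.0.0 - 87.211.255.255)
  87.210.0.0/15 (87.210.0.0 - 87.211.255.255)
Most specific is 87.210.0.0/15.

87.210.0.0/15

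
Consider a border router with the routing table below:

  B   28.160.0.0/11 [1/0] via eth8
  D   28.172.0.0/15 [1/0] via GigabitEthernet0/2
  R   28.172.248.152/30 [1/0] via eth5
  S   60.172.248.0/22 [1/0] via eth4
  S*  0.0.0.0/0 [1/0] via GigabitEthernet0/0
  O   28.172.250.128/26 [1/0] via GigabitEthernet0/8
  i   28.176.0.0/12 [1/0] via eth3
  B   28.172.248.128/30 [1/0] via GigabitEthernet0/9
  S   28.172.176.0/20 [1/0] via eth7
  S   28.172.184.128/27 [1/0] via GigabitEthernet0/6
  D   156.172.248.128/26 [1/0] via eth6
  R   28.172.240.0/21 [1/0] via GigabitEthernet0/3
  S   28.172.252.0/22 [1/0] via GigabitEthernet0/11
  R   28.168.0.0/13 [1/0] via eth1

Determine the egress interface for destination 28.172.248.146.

GigabitEthernet0/2

Routes whose prefix contains 28.172.248.146:
  0.0.0.0/0 (default, matches everything) -> GigabitEthernet0/0
  28.160.0.0/11 (28.160.0.0 - 28.191.255.255) -> eth8
  28.168.0.0/13 (28.168.0.0 - 28.175.255.255) -> eth1
  28.172.0.0/15 (28.172.0.0 - 28.173.255.255) -> GigabitEthernet0/2
More-specific entries that do NOT match:
  28.172.248.152/30 (28.172.248.152 - 28.172.248.155) does not contain 28.172.248.146
  28.172.248.128/30 (28.172.248.128 - 28.172.248.131) does not contain 28.172.248.146
  28.172.184.128/27 (28.172.184.128 - 28.172.184.159) does not contain 28.172.248.146
  28.172.250.128/26 (28.172.250.128 - 28.172.250.191) does not contain 28.172.248.146
  156.172.248.128/26 (156.172.248.128 - 156.172.248.191) does not contain 28.172.248.146
  60.172.248.0/22 (60.172.248.0 - 60.172.251.255) does not contain 28.172.248.146
  28.172.252.0/22 (28.172.252.0 - 28.172.255.255) does not contain 28.172.248.146
  28.172.240.0/21 (28.172.240.0 - 28.172.247.255) does not contain 28.172.248.146
  28.172.176.0/20 (28.172.176.0 - 28.172.191.255) does not contain 28.172.248.146
Longest matching prefix is /15 -> interface GigabitEthernet0/2.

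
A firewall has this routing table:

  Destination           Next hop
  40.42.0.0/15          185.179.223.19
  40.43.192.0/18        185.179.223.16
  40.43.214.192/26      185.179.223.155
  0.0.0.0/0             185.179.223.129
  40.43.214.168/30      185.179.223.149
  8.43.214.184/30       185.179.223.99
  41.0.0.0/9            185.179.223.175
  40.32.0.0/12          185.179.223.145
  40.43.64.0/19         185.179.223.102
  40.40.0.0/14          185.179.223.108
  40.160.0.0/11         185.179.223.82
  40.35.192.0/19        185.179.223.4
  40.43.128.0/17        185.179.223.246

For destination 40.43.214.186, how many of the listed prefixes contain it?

Prefixes containing 40.43.214.186:
  0.0.0.0/0 (default, matches everything)
  40.32.0.0/12 (40.32.0.0 - 40.47.255.255)
  40.40.0.0/14 (40.40.0.0 - 40.43.255.255)
  40.42.0.0/15 (40.42.0.0 - 40.43.255.255)
  40.43.128.0/17 (40.43.128.0 - 40.43.255.255)
  40.43.192.0/18 (40.43.192.0 - 40.43.255.255)
Total matching entries: 6.

6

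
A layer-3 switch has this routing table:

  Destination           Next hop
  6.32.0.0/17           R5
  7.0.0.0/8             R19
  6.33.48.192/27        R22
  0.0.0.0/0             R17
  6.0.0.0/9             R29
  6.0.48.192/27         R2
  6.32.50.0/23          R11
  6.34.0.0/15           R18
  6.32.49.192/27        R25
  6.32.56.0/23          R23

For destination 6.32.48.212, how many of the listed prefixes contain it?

Prefixes containing 6.32.48.212:
  0.0.0.0/0 (default, matches everything)
  6.0.0.0/9 (6.0.0.0 - 6.127.255.255)
  6.32.0.0/17 (6.32.0.0 - 6.32.127.255)
Total matching entries: 3.

3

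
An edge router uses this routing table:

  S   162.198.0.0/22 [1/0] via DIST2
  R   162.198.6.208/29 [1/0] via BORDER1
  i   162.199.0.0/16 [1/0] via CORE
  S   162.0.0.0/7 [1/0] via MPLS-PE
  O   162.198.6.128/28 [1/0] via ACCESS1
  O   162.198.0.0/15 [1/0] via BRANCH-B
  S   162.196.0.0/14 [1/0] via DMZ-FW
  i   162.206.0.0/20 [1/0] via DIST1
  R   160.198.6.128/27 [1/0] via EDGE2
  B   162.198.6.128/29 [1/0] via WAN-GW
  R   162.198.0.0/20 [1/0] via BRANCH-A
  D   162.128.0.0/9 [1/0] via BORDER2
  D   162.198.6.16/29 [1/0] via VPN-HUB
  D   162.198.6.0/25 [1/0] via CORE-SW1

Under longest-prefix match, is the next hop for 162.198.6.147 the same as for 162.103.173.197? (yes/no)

no

162.198.6.147: longest match 162.198.0.0/20 -> BRANCH-A
162.103.173.197: longest match 162.0.0.0/7 -> MPLS-PE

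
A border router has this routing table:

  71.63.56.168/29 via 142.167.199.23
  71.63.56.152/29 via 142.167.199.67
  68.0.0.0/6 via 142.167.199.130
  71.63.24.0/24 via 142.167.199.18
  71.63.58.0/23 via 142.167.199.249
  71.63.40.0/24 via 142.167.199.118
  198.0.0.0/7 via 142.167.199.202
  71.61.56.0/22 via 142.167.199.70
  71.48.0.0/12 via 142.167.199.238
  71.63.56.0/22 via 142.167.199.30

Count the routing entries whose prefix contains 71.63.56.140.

3

Prefixes containing 71.63.56.140:
  68.0.0.0/6 (68.0.0.0 - 71.255.255.255)
  71.48.0.0/12 (71.48.0.0 - 71.63.255.255)
  71.63.56.0/22 (71.63.56.0 - 71.63.59.255)
Total matching entries: 3.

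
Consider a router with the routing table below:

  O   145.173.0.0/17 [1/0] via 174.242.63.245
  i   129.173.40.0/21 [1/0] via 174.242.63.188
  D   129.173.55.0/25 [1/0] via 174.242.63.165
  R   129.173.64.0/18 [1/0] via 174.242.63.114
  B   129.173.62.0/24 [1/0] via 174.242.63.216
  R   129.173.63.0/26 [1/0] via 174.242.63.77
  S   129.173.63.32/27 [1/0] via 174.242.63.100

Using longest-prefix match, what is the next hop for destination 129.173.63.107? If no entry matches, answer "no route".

no route

No entry's prefix contains 129.173.63.107; there is no default route.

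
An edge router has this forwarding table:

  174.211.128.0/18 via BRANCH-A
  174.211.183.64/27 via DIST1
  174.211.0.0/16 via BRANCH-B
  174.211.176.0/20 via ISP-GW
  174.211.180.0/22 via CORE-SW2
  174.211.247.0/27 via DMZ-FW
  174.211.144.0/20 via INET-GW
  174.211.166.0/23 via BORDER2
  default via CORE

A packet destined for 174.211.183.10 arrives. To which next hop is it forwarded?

Routes whose prefix contains 174.211.183.10:
  0.0.0.0/0 (default, matches everything) -> CORE
  174.211.0.0/16 (174.211.0.0 - 174.211.255.255) -> BRANCH-B
  174.211.128.0/18 (174.211.128.0 - 174.211.191.255) -> BRANCH-A
  174.211.176.0/20 (174.211.176.0 - 174.211.191.255) -> ISP-GW
  174.211.180.0/22 (174.211.180.0 - 174.211.183.255) -> CORE-SW2
More-specific entries that do NOT match:
  174.211.183.64/27 (174.211.183.64 - 174.211.183.95) does not contain 174.211.183.10
  174.211.247.0/27 (174.211.247.0 - 174.211.247.31) does not contain 174.211.183.10
  174.211.166.0/23 (174.211.166.0 - 174.211.167.255) does not contain 174.211.183.10
Longest matching prefix is /22 -> next hop CORE-SW2.

CORE-SW2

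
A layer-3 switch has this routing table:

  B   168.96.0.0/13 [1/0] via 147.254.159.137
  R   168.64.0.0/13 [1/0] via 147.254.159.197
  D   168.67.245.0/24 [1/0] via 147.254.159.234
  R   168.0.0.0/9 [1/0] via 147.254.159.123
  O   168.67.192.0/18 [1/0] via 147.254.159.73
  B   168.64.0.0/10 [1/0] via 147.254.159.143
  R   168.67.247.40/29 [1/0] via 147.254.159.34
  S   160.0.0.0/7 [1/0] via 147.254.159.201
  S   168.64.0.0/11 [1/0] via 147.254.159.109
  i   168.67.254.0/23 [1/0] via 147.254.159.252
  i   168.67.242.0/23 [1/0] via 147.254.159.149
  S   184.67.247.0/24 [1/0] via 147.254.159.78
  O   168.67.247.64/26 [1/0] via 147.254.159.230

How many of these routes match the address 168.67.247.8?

Prefixes containing 168.67.247.8:
  168.0.0.0/9 (168.0.0.0 - 168.127.255.255)
  168.64.0.0/10 (168.64.0.0 - 168.127.255.255)
  168.64.0.0/11 (168.64.0.0 - 168.95.255.255)
  168.64.0.0/13 (168.64.0.0 - 168.71.255.255)
  168.67.192.0/18 (168.67.192.0 - 168.67.255.255)
Total matching entries: 5.

5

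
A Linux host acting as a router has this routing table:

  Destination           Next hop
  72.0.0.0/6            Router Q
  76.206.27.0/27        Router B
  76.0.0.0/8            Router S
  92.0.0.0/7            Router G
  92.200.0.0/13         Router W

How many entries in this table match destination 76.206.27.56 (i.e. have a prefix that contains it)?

1

Prefixes containing 76.206.27.56:
  76.0.0.0/8 (76.0.0.0 - 76.255.255.255)
Total matching entries: 1.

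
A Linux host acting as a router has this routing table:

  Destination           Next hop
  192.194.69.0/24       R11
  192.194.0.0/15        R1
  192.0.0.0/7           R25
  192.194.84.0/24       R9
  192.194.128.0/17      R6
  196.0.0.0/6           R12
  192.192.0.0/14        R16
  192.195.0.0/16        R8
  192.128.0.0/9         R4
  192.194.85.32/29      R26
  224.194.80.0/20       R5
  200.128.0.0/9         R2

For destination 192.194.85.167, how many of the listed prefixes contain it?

4

Prefixes containing 192.194.85.167:
  192.0.0.0/7 (192.0.0.0 - 193.255.255.255)
  192.128.0.0/9 (192.128.0.0 - 192.255.255.255)
  192.192.0.0/14 (192.192.0.0 - 192.195.255.255)
  192.194.0.0/15 (192.194.0.0 - 192.195.255.255)
Total matching entries: 4.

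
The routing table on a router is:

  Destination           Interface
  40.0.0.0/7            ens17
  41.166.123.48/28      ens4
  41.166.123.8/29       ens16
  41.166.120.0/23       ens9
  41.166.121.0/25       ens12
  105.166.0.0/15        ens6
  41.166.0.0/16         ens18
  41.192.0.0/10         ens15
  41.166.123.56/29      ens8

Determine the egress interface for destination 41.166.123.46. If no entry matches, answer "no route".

Routes whose prefix contains 41.166.123.46:
  40.0.0.0/7 (40.0.0.0 - 41.255.255.255) -> ens17
  41.166.0.0/16 (41.166.0.0 - 41.166.255.255) -> ens18
More-specific entries that do NOT match:
  41.166.123.8/29 (41.166.123.8 - 41.166.123.15) does not contain 41.166.123.46
  41.166.123.56/29 (41.166.123.56 - 41.166.123.63) does not contain 41.166.123.46
  41.166.123.48/28 (41.166.123.48 - 41.166.123.63) does not contain 41.166.123.46
  41.166.121.0/25 (41.166.121.0 - 41.166.121.127) does not contain 41.166.123.46
  41.166.120.0/23 (41.166.120.0 - 41.166.121.255) does not contain 41.166.123.46
Longest matching prefix is /16 -> interface ens18.

ens18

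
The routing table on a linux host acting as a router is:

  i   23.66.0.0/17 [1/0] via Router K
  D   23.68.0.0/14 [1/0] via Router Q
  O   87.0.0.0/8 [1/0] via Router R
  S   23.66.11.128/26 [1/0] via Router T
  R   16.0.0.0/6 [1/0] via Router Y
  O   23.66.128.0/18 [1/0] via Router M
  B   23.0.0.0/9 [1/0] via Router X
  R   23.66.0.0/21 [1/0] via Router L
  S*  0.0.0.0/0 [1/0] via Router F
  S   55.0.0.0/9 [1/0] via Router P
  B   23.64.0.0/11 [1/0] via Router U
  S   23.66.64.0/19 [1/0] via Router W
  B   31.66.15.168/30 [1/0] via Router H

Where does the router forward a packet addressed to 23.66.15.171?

Router K

Routes whose prefix contains 23.66.15.171:
  0.0.0.0/0 (default, matches everything) -> Router F
  23.0.0.0/9 (23.0.0.0 - 23.127.255.255) -> Router X
  23.64.0.0/11 (23.64.0.0 - 23.95.255.255) -> Router U
  23.66.0.0/17 (23.66.0.0 - 23.66.127.255) -> Router K
More-specific entries that do NOT match:
  31.66.15.168/30 (31.66.15.168 - 31.66.15.171) does not contain 23.66.15.171
  23.66.11.128/26 (23.66.11.128 - 23.66.11.191) does not contain 23.66.15.171
  23.66.0.0/21 (23.66.0.0 - 23.66.7.255) does not contain 23.66.15.171
  23.66.64.0/19 (23.66.64.0 - 23.66.95.255) does not contain 23.66.15.171
  23.66.128.0/18 (23.66.128.0 - 23.66.191.255) does not contain 23.66.15.171
Longest matching prefix is /17 -> next hop Router K.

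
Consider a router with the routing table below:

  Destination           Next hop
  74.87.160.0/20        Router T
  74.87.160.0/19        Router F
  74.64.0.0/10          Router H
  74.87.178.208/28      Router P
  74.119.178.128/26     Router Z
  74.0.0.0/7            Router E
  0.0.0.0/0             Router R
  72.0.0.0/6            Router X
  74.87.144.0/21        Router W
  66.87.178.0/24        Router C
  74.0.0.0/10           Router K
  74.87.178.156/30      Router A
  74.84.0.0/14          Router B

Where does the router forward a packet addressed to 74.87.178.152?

Router F

Routes whose prefix contains 74.87.178.152:
  0.0.0.0/0 (default, matches everything) -> Router R
  72.0.0.0/6 (72.0.0.0 - 75.255.255.255) -> Router X
  74.0.0.0/7 (74.0.0.0 - 75.255.255.255) -> Router E
  74.64.0.0/10 (74.64.0.0 - 74.127.255.255) -> Router H
  74.84.0.0/14 (74.84.0.0 - 74.87.255.255) -> Router B
  74.87.160.0/19 (74.87.160.0 - 74.87.191.255) -> Router F
More-specific entries that do NOT match:
  74.87.178.156/30 (74.87.178.156 - 74.87.178.159) does not contain 74.87.178.152
  74.87.178.208/28 (74.87.178.208 - 74.87.178.223) does not contain 74.87.178.152
  74.119.178.128/26 (74.119.178.128 - 74.119.178.191) does not contain 74.87.178.152
  66.87.178.0/24 (66.87.178.0 - 66.87.178.255) does not contain 74.87.178.152
  74.87.144.0/21 (74.87.144.0 - 74.87.151.255) does not contain 74.87.178.152
  74.87.160.0/20 (74.87.160.0 - 74.87.175.255) does not contain 74.87.178.152
Longest matching prefix is /19 -> next hop Router F.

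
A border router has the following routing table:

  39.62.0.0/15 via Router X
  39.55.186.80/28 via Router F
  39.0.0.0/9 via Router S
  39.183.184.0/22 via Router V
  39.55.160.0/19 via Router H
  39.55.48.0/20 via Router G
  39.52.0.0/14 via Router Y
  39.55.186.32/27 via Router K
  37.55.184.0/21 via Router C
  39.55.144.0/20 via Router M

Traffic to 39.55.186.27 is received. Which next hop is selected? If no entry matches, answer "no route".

Routes whose prefix contains 39.55.186.27:
  39.0.0.0/9 (39.0.0.0 - 39.127.255.255) -> Router S
  39.52.0.0/14 (39.52.0.0 - 39.55.255.255) -> Router Y
  39.55.160.0/19 (39.55.160.0 - 39.55.191.255) -> Router H
More-specific entries that do NOT match:
  39.55.186.80/28 (39.55.186.80 - 39.55.186.95) does not contain 39.55.186.27
  39.55.186.32/27 (39.55.186.32 - 39.55.186.63) does not contain 39.55.186.27
  39.183.184.0/22 (39.183.184.0 - 39.183.187.255) does not contain 39.55.186.27
  37.55.184.0/21 (37.55.184.0 - 37.55.191.255) does not contain 39.55.186.27
  39.55.48.0/20 (39.55.48.0 - 39.55.63.255) does not contain 39.55.186.27
  39.55.144.0/20 (39.55.144.0 - 39.55.159.255) does not contain 39.55.186.27
Longest matching prefix is /19 -> next hop Router H.

Router H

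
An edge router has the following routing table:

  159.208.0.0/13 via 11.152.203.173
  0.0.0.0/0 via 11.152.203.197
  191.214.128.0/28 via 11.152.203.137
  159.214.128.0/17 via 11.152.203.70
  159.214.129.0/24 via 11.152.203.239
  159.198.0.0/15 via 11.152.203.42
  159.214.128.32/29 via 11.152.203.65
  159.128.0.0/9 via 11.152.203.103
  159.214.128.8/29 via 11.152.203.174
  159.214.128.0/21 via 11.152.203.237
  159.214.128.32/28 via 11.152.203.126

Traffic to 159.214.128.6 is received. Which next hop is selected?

11.152.203.237

Routes whose prefix contains 159.214.128.6:
  0.0.0.0/0 (default, matches everything) -> 11.152.203.197
  159.128.0.0/9 (159.128.0.0 - 159.255.255.255) -> 11.152.203.103
  159.208.0.0/13 (159.208.0.0 - 159.215.255.255) -> 11.152.203.173
  159.214.128.0/17 (159.214.128.0 - 159.214.255.255) -> 11.152.203.70
  159.214.128.0/21 (159.214.128.0 - 159.214.135.255) -> 11.152.203.237
More-specific entries that do NOT match:
  159.214.128.32/29 (159.214.128.32 - 159.214.128.39) does not contain 159.214.128.6
  159.214.128.8/29 (159.214.128.8 - 159.214.128.15) does not contain 159.214.128.6
  191.214.128.0/28 (191.214.128.0 - 191.214.128.15) does not contain 159.214.128.6
  159.214.128.32/28 (159.214.128.32 - 159.214.128.47) does not contain 159.214.128.6
  159.214.129.0/24 (159.214.129.0 - 159.214.129.255) does not contain 159.214.128.6
Longest matching prefix is /21 -> next hop 11.152.203.237.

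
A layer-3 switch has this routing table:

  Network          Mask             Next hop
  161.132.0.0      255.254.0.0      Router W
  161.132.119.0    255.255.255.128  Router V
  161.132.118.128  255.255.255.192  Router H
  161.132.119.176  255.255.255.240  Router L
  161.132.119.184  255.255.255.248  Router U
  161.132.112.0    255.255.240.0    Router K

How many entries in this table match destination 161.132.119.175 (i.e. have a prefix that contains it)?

2

Prefixes containing 161.132.119.175:
  161.132.0.0/15 (161.132.0.0 - 161.133.255.255)
  161.132.112.0/20 (161.132.112.0 - 161.132.127.255)
Total matching entries: 2.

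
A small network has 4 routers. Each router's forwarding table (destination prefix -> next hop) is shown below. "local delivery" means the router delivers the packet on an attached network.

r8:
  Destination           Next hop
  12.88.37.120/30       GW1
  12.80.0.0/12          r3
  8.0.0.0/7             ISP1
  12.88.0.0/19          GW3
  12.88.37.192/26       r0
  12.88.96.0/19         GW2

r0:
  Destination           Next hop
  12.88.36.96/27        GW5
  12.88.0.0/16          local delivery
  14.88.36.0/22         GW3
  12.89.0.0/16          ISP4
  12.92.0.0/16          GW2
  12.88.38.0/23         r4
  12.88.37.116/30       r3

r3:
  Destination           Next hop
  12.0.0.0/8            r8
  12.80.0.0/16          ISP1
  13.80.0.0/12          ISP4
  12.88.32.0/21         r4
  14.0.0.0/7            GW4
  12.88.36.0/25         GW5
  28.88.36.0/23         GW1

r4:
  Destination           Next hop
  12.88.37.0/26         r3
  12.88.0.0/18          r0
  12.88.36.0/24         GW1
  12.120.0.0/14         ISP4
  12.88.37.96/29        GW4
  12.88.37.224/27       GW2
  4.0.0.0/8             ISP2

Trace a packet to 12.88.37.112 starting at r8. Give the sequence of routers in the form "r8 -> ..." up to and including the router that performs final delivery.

At r8: longest match for 12.88.37.112 is 12.80.0.0/12 -> r3
At r3: longest match for 12.88.37.112 is 12.88.32.0/21 -> r4
At r4: longest match for 12.88.37.112 is 12.88.0.0/18 -> r0
At r0: longest match for 12.88.37.112 is 12.88.0.0/16 -> local delivery

r8 -> r3 -> r4 -> r0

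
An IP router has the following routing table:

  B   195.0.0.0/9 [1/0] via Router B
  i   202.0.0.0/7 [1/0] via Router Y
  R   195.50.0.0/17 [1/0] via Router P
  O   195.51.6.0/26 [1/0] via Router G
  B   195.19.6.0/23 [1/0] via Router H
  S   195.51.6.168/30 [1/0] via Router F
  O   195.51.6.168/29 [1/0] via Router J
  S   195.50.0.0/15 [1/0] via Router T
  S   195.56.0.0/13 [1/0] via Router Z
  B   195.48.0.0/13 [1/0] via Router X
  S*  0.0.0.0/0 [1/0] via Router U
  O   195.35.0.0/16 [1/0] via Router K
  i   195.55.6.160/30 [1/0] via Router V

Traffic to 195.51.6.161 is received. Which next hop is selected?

Routes whose prefix contains 195.51.6.161:
  0.0.0.0/0 (default, matches everything) -> Router U
  195.0.0.0/9 (195.0.0.0 - 195.127.255.255) -> Router B
  195.48.0.0/13 (195.48.0.0 - 195.55.255.255) -> Router X
  195.50.0.0/15 (195.50.0.0 - 195.51.255.255) -> Router T
More-specific entries that do NOT match:
  195.51.6.168/30 (195.51.6.168 - 195.51.6.171) does not contain 195.51.6.161
  195.55.6.160/30 (195.55.6.160 - 195.55.6.163) does not contain 195.51.6.161
  195.51.6.168/29 (195.51.6.168 - 195.51.6.175) does not contain 195.51.6.161
  195.51.6.0/26 (195.51.6.0 - 195.51.6.63) does not contain 195.51.6.161
  195.19.6.0/23 (195.19.6.0 - 195.19.7.255) does not contain 195.51.6.161
  195.50.0.0/17 (195.50.0.0 - 195.50.127.255) does not contain 195.51.6.161
  195.35.0.0/16 (195.35.0.0 - 195.35.255.255) does not contain 195.51.6.161
Longest matching prefix is /15 -> next hop Router T.

Router T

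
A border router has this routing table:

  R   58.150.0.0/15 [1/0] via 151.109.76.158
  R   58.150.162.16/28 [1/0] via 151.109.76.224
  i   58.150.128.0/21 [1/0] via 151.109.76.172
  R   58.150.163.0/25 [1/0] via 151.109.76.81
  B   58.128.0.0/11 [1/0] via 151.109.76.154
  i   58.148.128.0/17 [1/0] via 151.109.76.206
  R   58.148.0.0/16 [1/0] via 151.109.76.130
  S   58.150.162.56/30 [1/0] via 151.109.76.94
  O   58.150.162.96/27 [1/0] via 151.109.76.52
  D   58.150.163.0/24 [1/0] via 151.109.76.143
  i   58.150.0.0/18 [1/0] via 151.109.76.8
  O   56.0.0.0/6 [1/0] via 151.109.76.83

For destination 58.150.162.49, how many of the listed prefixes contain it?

Prefixes containing 58.150.162.49:
  56.0.0.0/6 (56.0.0.0 - 59.255.255.255)
  58.128.0.0/11 (58.128.0.0 - 58.159.255.255)
  58.150.0.0/15 (58.150.0.0 - 58.151.255.255)
Total matching entries: 3.

3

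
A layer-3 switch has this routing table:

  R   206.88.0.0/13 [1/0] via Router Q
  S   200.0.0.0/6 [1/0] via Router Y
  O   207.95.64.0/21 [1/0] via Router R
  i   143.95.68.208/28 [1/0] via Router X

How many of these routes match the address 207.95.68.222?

1

Prefixes containing 207.95.68.222:
  207.95.64.0/21 (207.95.64.0 - 207.95.71.255)
Total matching entries: 1.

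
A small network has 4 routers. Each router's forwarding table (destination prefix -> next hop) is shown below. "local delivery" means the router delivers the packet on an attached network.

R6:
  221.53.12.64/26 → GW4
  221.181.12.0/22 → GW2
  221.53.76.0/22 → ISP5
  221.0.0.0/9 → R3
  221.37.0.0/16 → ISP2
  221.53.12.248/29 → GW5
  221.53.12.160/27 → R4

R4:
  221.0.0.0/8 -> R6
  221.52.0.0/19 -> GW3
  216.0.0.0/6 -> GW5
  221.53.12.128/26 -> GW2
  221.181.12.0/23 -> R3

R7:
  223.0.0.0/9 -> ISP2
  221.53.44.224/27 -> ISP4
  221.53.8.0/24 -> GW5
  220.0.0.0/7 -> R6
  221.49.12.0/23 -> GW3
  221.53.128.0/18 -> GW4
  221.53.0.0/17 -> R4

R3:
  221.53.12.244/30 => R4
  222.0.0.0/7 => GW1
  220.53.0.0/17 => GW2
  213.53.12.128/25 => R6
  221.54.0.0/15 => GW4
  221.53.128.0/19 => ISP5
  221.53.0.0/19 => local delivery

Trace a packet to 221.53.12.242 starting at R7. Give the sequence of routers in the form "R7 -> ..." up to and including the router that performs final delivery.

At R7: longest match for 221.53.12.242 is 221.53.0.0/17 -> R4
At R4: longest match for 221.53.12.242 is 221.0.0.0/8 -> R6
At R6: longest match for 221.53.12.242 is 221.0.0.0/9 -> R3
At R3: longest match for 221.53.12.242 is 221.53.0.0/19 -> local delivery

R7 -> R4 -> R6 -> R3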